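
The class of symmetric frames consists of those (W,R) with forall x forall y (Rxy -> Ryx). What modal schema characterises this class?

s → □◇s

This is symmetry; the standard corresponding axiom is B: s → □◇s.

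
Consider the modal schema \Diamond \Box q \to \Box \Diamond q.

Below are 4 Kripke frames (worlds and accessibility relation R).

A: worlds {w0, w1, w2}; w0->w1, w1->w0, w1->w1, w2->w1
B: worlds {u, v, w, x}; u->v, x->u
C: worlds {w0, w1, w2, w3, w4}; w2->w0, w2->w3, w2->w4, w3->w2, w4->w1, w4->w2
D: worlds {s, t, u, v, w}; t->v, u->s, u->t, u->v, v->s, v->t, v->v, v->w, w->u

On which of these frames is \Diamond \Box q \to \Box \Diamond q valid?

This is the axiom for convergence; its first-order frame correspondent is \forall x \forall y \forall z (Rxy \wedge Rxz \to \exists w (Ryw \wedge Rzw)).
A: holds.
B: fails — Ruv and Ruv but v and v have no common successor.
C: fails — Rw2w4 and Rw2w0 but w4 and w0 have no common successor.
D: fails — Ruv and Rus but v and s have no common successor.
Valid on: A.

A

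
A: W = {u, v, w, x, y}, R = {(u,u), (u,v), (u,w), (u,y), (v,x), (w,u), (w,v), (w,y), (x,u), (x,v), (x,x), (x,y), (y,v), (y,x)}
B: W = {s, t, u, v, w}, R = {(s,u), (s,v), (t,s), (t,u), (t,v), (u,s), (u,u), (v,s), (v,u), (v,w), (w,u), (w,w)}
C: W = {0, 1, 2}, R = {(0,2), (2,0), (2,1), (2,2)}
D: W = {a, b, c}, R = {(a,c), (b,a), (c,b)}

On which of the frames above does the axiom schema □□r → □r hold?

Frame correspondent (Sahlqvist): ∀x ∀y (Rxy → ∃z (Rxz ∧ Rzy)) — i.e. density.
A: condition met.
B: fails — Rsv but no z with Rsz and Rzv.
C: condition met.
D: fails — Rac but no z with Raz and Rzc.

A, C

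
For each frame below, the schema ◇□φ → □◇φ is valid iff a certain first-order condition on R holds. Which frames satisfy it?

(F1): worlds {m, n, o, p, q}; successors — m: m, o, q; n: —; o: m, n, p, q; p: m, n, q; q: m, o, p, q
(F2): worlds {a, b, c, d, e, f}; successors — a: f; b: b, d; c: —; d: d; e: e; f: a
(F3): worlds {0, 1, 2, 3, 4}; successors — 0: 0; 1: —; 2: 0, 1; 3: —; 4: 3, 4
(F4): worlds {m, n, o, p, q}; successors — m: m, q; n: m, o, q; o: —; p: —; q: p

Frame correspondent (Sahlqvist): ∀x ∀y ∀z (Rxy ∧ Rxz → ∃w (Ryw ∧ Rzw)) — i.e. convergence.
(F1): fails — Rom and Ron but m and n have no common successor.
(F2): ✓.
(F3): fails — R20 and R21 but 0 and 1 have no common successor.
(F4): fails — Rmq and Rmm but q and m have no common successor.
Valid on: (F2).

(F2)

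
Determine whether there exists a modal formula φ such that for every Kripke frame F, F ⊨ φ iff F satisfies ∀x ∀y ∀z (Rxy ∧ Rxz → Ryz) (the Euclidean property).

This is a Sahlqvist condition; the 5 axiom ◇q → □◇q defines it.
Suppose ◇q→□◇q is valid. Take Rxy, Rxz and set V(q)={y}. Then ◇q at x, so □◇q at x, so ◇q at z, so some w with Rzw has q; w=y, i.e. Rzy. By symmetry of the argument, Ryz.

Yes — defined by ◇q → □◇q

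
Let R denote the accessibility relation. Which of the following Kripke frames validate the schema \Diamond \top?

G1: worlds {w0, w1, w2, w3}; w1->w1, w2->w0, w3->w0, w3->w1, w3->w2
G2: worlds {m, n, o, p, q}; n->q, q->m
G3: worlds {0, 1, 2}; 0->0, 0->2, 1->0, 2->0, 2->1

G3

The schema corresponds to seriality: \forall x \exists y Rxy.
G1: fails — world w0 has no successor.
G2: fails — world m has no successor.
G3: satisfies the condition.
Valid on: G3.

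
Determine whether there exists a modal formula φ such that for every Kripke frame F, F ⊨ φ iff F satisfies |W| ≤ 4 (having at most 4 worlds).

Any modally definable frame class is closed under disjoint unions.
Any modal formula valid on each of 5 disjoint one-world frames is valid on their disjoint union (validity is preserved under disjoint unions). Each one-world frame has |W|=1≤4, but the union has |W|=5.
So the class is not modally definable.

No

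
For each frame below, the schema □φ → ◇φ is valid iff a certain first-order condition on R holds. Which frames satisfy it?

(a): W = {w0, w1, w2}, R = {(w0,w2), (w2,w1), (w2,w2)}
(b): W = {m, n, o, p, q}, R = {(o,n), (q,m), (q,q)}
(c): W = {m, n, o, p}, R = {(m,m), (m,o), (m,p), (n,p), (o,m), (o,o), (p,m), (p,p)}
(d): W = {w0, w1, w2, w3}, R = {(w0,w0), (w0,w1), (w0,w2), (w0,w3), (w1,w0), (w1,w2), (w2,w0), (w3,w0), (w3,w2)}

(c), (d)

The schema corresponds to seriality: ∀x ∃y Rxy.
(a): fails — world w1 has no successor.
(b): fails — world m has no successor.
(c): satisfies the condition.
(d): satisfies the condition.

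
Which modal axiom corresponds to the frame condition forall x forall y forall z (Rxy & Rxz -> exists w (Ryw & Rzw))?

This is convergence; the standard corresponding axiom is .2: ◇□q → □◇q.
Suppose ◇□q→□◇q is valid. Take Rxy, Rxz and set V(q)={w : Ryw}. Then □q at y so ◇□q at x, so □◇q at x, so ◇q at z, giving w with Rzw and Ryw.

◇□q → □◇q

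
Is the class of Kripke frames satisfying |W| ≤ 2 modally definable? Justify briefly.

Not definable by any modal formula

If a class were modally definable it would be closed under disjoint unions (Goldblatt–Thomason).
Any modal formula valid on each of 3 disjoint one-world frames is valid on their disjoint union (validity is preserved under disjoint unions). Each one-world frame has |W|=1≤2, but the union has |W|=3.
Hence having at most 2 worlds is not modally definable.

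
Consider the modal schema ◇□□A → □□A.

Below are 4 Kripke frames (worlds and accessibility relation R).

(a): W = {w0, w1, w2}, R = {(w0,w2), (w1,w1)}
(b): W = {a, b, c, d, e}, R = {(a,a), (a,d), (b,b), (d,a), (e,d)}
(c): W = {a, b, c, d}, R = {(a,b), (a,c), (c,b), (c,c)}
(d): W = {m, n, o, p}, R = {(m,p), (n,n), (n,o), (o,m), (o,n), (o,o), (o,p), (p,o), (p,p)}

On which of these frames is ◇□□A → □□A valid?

The schema corresponds to a generalized confluence (Geach) condition: ∀x ∀y ∀z ((xRy ∧ xR²z) → ∃w (yR²w ∧ z = w)).
(a): satisfies the condition.
(b): satisfies the condition.
(c): fails — aRb, aR²b but no w with bR²w and b=w.
(d): fails — oRm, oR²m but no w with mR²w and m=w.

(a), (b)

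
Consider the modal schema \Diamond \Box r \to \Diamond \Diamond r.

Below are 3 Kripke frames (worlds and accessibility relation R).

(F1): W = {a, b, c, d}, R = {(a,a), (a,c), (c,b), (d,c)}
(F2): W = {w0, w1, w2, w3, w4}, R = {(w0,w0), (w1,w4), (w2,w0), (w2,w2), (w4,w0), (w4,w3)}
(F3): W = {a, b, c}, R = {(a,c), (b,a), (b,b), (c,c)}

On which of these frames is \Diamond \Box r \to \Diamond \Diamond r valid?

Frame correspondent (Sahlqvist): \forall x \forall y (xRy \to \exists w (yRw \wedge x R^2 w)) — i.e. a generalized confluence (Geach) condition.
(F1): fails — cRb but no w with bRw and cR²w.
(F2): fails — w4Rw3 but no w with w3Rw and w4R²w.
(F3): ✓.
Valid on: (F3).

(F3)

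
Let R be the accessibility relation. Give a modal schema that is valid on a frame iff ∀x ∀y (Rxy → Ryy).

This is shift-reflexivity; the standard corresponding axiom is T□: □(□q → q).
Suppose □(□q→q) is valid. Take Rxy and set V(q)={w : Ryw}. Then at y, □q holds; since □(□q→q) at x, □q→q at y, so q at y, i.e. Ryy.

□(□q → q)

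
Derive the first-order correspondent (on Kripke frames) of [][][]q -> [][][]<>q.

This is a Sahlqvist (Geach-type) schema ◇^0□^3q → □^3◇^1q.
First-order correspondent: forall x forall z (x R^3 z -> exists w (x R^3 w & zRw)).

forall x forall z (x R^3 z -> exists w (x R^3 w & zRw))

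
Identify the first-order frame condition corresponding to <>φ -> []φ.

This schema is the CD axiom.
It corresponds to partial functionality: forall x forall y forall z (Rxy & Rxz -> y = z).

partial functionality: forall x forall y forall z (Rxy & Rxz -> y = z)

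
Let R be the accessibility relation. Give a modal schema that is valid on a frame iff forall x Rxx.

□r → r

A defining formula is □r → r (the T axiom).
Suppose □r→r is valid. At any x set V(r)={w : Rxw}. Then □r holds at x, so r holds at x, i.e. Rxx.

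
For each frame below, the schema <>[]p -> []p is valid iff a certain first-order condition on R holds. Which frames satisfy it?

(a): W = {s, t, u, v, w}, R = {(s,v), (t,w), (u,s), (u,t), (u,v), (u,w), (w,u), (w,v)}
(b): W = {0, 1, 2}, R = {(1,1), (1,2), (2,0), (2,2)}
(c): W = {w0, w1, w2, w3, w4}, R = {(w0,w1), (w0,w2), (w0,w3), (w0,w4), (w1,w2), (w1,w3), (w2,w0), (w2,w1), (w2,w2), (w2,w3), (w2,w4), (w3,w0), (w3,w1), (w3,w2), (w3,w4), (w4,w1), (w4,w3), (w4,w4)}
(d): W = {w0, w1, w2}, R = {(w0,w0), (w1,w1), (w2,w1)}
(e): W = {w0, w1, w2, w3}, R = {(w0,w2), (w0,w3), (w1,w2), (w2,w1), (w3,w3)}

(d)

This is the axiom for the Euclidean property; its first-order frame correspondent is forall x forall y forall z (Rxy & Rxz -> Ryz).
(a): fails — Rsv and Rsv but not Rvv.
(b): fails — R12 and R11 but not R21.
(c): fails — Rw0w4 and Rw0w2 but not Rw4w2.
(d): holds.
(e): fails — Rw0w2 and Rw0w2 but not Rw2w2.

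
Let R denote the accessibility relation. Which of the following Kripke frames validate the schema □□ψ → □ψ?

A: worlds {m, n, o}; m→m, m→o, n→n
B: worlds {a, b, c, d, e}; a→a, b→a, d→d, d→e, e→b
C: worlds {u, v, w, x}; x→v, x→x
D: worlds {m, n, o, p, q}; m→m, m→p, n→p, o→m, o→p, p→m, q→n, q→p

This is the axiom for density; its first-order frame correspondent is ∀x ∀y (Rxy → ∃z (Rxz ∧ Rzy)).
A: holds.
B: fails — Reb but no z with Rez and Rzb.
C: holds.
D: fails — Rqn but no z with Rqz and Rzn.
Valid on: A, C.

A, C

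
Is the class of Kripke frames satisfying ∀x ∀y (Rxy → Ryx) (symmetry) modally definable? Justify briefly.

This is a Sahlqvist condition; the B axiom r → □◇r defines it.

Yes — defined by r → □◇r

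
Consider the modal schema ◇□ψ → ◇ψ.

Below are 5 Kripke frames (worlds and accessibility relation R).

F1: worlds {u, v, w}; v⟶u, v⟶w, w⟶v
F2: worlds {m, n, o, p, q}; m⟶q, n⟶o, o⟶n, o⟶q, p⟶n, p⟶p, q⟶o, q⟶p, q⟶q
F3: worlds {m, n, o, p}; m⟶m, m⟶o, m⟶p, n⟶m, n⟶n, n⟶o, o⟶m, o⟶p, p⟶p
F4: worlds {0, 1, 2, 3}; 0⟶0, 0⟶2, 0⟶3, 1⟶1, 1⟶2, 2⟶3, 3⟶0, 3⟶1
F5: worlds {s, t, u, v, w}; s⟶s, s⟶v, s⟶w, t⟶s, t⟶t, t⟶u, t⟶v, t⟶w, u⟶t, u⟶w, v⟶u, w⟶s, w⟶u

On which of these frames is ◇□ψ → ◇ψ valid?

Frame correspondent (Sahlqvist): ∀x ∀y (xRy → ∃w (yRw ∧ xRw)) — i.e. a generalized confluence (Geach) condition.
F1: fails — vRu but no t with uRt and vRt.
F2: fails — nRo but no w with oRw and nRw.
F3: satisfies the condition.
F4: fails — 1R2 but no w with 2Rw and 1Rw.
F5: fails — sRv but no w* with vRw* and sRw*.

F3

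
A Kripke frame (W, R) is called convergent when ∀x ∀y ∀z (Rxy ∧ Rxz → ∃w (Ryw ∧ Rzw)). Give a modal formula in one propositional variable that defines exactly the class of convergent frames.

The condition is convergence. The .2 schema ◇□p → □◇p defines it.

◇□p → □◇p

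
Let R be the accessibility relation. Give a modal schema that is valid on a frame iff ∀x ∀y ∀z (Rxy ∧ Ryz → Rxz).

□r → □□r

A defining formula is □r → □□r (the 4 axiom).
Suppose □r→□□r is valid. Take Rxy, Ryz and set V(r)={w : Rxw}. Then □r at x, so □□r at x, so □r at y, so r at z, i.e. Rxz.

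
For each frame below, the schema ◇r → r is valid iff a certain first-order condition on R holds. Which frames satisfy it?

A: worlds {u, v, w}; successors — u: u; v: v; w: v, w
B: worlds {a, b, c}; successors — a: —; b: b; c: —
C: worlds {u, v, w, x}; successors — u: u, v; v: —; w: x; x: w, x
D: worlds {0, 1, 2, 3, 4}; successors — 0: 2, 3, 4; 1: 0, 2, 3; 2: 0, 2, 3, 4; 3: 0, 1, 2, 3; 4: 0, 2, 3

This is the axiom for a generalized confluence (Geach) condition; its first-order frame correspondent is ∀x ∀y (xRy → ∃w (y = w ∧ x = w)).
A: fails — wRv but v ≠ w.
B: satisfies the condition.
C: fails — uRv but v ≠ u.
D: fails — 0R2 but 2 ≠ 0.
Valid on: B.

B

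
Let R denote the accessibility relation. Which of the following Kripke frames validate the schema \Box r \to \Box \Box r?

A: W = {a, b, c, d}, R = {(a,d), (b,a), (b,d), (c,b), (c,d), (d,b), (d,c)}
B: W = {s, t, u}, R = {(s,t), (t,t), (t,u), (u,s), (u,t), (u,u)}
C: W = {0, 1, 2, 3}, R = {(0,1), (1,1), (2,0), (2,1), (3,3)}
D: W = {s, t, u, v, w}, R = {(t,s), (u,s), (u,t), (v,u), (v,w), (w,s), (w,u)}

C

Frame correspondent (Sahlqvist): \forall x \forall y \forall z (Rxy \wedge Ryz \to Rxz) — i.e. transitivity.
A: fails — Rcd and Rdc but not Rcc.
B: fails — Rtu and Rus but not Rts.
C: ✓.
D: fails — Rwu and Rut but not Rwt.
Valid on: C.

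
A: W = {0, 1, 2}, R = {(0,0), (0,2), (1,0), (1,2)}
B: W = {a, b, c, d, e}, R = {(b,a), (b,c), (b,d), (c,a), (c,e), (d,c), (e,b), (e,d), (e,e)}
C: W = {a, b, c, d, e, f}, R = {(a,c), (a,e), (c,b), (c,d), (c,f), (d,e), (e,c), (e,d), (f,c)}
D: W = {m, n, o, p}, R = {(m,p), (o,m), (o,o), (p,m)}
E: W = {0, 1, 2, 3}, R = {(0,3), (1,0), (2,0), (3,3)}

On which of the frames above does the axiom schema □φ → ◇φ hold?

E

The schema corresponds to seriality: ∀x ∃y Rxy.
A: fails — world 2 has no successor.
B: fails — world a has no successor.
C: fails — world b has no successor.
D: fails — world n has no successor.
E: condition met.
Valid on: E.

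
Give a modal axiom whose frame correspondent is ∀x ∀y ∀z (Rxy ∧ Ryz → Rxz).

□q → □□q

A defining formula is □q → □□q (the 4 axiom).
Suppose □q→□□q is valid. Take Rxy, Ryz and set V(q)={w : Rxw}. Then □q at x, so □□q at x, so □q at y, so q at z, i.e. Rxz.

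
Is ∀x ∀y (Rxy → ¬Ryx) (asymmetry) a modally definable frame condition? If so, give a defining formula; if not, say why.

Any modally definable frame class is closed under surjective bounded morphisms.
The 5-cycle (worlds s,t,u,v,w with s→t→u→v→w→s) is asymmetric. Mapping every world to a single reflexive point • is a surjective bounded morphism, and the reflexive point is not asymmetric (R•• but asymmetry requires ¬R••).
So the class is not modally definable.

Not modally definable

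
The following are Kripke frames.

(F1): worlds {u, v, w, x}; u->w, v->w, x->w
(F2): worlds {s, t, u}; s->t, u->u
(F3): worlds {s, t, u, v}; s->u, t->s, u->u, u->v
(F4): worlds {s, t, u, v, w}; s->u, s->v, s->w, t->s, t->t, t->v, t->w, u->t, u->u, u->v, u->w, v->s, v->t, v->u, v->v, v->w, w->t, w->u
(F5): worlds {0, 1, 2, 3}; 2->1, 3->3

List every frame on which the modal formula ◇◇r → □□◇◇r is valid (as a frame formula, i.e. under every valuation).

Frame correspondent (Sahlqvist): ∀x ∀y ∀z ((xR²y ∧ xR²z) → ∃w (y = w ∧ zR²w)) — i.e. a generalized confluence (Geach) condition.
(F1): ✓.
(F2): ✓.
(F3): fails — sR²u, sR²v but no w with u=w and vR²w.
(F4): ✓.
(F5): ✓.
Valid on: (F1), (F2), (F4), (F5).

(F1), (F2), (F4), (F5)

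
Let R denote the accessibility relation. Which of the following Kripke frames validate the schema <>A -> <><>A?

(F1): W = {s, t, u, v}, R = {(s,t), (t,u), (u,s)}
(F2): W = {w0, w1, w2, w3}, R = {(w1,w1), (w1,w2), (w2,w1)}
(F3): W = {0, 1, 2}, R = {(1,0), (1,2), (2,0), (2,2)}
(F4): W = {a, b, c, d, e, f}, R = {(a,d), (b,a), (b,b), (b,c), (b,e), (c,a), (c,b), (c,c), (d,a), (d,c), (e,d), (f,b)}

(F2), (F3)

The schema corresponds to a generalized confluence (Geach) condition: forall x forall y (xRy -> exists w (y = w & x R^2 w)).
(F1): fails — sRt but no w with t=w and sR²w.
(F2): condition met.
(F3): condition met.
(F4): fails — aRd but no w with d=w and aR²w.
Valid on: (F2), (F3).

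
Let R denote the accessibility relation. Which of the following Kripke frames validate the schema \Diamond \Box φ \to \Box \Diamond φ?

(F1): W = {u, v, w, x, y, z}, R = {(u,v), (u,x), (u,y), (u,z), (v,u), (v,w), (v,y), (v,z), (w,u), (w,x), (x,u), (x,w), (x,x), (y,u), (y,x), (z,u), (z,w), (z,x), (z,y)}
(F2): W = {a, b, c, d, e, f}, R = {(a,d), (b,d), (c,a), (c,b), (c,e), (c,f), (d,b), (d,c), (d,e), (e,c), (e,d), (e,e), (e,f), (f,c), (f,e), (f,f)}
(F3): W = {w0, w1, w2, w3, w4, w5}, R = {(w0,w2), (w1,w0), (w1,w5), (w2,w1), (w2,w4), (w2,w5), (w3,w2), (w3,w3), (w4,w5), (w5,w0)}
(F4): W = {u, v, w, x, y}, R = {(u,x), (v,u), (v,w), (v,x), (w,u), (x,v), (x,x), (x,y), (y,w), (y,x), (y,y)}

Frame correspondent (Sahlqvist): \forall x \forall y \forall z (Rxy \wedge Rxz \to \exists w (Ryw \wedge Rzw)) — i.e. convergence.
(F1): satisfies the condition.
(F2): fails — Rcf and Rcb but f and b have no common successor.
(F3): fails — Rw1w5 and Rw1w0 but w5 and w0 have no common successor.
(F4): fails — Rvw and Rvu but w and u have no common successor.
Valid on: (F1).

(F1)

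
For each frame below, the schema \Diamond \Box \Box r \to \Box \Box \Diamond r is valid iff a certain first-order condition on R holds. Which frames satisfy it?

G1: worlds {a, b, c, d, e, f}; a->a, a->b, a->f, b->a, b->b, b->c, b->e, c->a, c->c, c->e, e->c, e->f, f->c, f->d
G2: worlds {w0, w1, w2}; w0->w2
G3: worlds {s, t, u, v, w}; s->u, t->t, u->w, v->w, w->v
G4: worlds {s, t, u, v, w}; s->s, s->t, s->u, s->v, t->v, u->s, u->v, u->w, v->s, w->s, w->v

The schema corresponds to a generalized confluence (Geach) condition: \forall x \forall y \forall z ((xRy \wedge x R^2 z) \to \exists w (y R^2 w \wedge zRw)).
G1: fails — aRa, aR²d but no w with aR²w and dRw.
G2: condition met.
G3: condition met.
G4: fails — sRt, sR²t but no w* with tR²w* and tRw*.

G2, G3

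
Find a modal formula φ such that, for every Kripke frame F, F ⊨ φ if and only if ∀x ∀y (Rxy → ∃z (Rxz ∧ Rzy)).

□□q → □q

This is density; the standard corresponding axiom is C4: □□q → □q.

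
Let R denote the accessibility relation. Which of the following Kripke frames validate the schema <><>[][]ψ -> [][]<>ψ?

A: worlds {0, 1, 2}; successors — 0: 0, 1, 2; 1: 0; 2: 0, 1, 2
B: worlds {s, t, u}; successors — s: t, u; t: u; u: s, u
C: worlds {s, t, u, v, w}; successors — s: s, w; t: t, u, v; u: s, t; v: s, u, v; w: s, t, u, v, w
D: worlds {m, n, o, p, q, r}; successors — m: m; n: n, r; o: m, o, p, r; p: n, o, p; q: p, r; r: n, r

A, B, C

Frame correspondent (Sahlqvist): forall x forall y forall z ((x R^2 y & x R^2 z) -> exists w (y R^2 w & zRw)) — i.e. a generalized confluence (Geach) condition.
A: ✓.
B: ✓.
C: ✓.
D: fails — oR²m, oR²n but no w with mR²w and nRw.
Valid on: A, B, C.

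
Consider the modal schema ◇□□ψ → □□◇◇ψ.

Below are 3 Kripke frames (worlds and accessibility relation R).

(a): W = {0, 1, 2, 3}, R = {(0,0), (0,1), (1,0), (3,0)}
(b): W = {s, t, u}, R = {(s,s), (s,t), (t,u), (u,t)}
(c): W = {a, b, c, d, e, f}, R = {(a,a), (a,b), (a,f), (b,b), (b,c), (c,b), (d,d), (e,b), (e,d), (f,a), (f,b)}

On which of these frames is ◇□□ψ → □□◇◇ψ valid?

(a)

Frame correspondent (Sahlqvist): ∀x ∀y ∀z ((xRy ∧ xR²z) → ∃w (yR²w ∧ zR²w)) — i.e. a generalized confluence (Geach) condition.
(a): ✓.
(b): fails — sRt, sR²u but no w with tR²w and uR²w.
(c): fails — eRb, eR²d but no w with bR²w and dR²w.
Valid on: (a).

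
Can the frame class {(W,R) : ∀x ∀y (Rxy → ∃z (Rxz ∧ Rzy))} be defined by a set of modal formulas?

Definable; □□q → □q defines it

The condition is density. A defining modal formula is □□q → □q.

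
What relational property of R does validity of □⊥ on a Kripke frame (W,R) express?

Emptiness of R

This schema is the Ver axiom.
It corresponds to emptiness of R: ∀x ∀y ¬Rxy.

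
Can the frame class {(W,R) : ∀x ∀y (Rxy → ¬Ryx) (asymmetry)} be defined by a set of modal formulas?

No

Any modally definable frame class is closed under surjective bounded morphisms.
The 4-cycle (worlds s,t,u,v with s→t→u→v→s) is asymmetric. Mapping every world to a single reflexive point • is a surjective bounded morphism, and the reflexive point is not asymmetric (R•• but asymmetry requires ¬R••).
So no modal formula (or set of formulas) defines exactly the asymmetric frames.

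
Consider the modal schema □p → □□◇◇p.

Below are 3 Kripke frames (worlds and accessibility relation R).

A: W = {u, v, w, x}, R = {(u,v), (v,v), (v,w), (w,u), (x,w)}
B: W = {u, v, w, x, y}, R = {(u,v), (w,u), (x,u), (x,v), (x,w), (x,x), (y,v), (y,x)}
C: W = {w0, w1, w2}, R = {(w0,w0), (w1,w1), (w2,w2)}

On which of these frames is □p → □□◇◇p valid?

Frame correspondent (Sahlqvist): ∀x ∀z (xR²z → ∃w (xRw ∧ zR²w)) — i.e. a generalized confluence (Geach) condition.
A: holds.
B: fails — wR²v but no t with wRt and vR²t.
C: holds.

A, C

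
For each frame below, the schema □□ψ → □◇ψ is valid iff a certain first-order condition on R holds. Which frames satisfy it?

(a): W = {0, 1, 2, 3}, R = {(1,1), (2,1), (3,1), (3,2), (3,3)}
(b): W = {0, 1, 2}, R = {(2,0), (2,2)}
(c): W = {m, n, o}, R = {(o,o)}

(a), (c)

Frame correspondent (Sahlqvist): ∀x ∀z (xRz → ∃w (xR²w ∧ zRw)) — i.e. a generalized confluence (Geach) condition.
(a): holds.
(b): fails — 2R0 but no w with 2R²w and 0Rw.
(c): holds.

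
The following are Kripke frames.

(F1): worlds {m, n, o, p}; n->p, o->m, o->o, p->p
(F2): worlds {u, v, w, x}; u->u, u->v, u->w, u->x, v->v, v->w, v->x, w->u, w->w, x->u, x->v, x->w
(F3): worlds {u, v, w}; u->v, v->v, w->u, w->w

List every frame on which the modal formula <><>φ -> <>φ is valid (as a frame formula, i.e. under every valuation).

(F1)

The schema corresponds to a generalized confluence (Geach) condition: forall x forall y (x R^2 y -> exists w (y = w & xRw)).
(F1): ✓.
(F2): fails — vR²u but no t with u=t and vRt.
(F3): fails — wR²v but no t with v=t and wRt.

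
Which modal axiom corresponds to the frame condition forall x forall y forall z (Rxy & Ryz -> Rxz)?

A defining formula is □r → □□r (the 4 axiom).
Suppose □r→□□r is valid. Take Rxy, Ryz and set V(r)={w : Rxw}. Then □r at x, so □□r at x, so □r at y, so r at z, i.e. Rxz.

□r → □□r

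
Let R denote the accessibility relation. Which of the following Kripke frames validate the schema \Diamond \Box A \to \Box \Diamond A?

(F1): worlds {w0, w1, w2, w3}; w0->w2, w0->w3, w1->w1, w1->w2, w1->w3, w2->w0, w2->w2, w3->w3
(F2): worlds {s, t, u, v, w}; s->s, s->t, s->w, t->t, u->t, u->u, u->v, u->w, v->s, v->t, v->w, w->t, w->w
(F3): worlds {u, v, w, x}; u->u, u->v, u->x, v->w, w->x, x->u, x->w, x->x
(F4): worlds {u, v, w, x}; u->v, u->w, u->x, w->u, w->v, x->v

Frame correspondent (Sahlqvist): \forall x \forall y \forall z (Rxy \wedge Rxz \to \exists w (Ryw \wedge Rzw)) — i.e. convergence.
(F1): fails — Rw0w2 and Rw0w3 but w2 and w3 have no common successor.
(F2): ✓.
(F3): fails — Ruv and Ruu but v and u have no common successor.
(F4): fails — Ruv and Ruv but v and v have no common successor.
Valid on: (F2).

(F2)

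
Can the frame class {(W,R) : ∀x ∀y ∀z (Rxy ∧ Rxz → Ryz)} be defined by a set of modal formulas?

Yes, by ◇q → □◇q

Yes: it is the Euclidean property, defined by the 5 schema ◇q → □◇q.
Suppose ◇q→□◇q is valid. Take Rxy, Rxz and set V(q)={y}. Then ◇q at x, so □◇q at x, so ◇q at z, so some w with Rzw has q; w=y, i.e. Rzy. By symmetry of the argument, Ryz.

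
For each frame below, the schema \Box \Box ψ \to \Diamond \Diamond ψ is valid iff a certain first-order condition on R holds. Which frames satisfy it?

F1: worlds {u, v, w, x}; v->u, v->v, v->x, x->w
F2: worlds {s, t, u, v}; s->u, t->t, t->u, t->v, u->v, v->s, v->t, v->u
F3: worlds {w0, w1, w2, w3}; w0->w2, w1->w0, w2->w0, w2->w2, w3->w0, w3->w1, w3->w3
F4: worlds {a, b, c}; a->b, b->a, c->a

F2, F3, F4

This is the axiom for a generalized confluence (Geach) condition; its first-order frame correspondent is \forall x \exists w (x R^2 w \wedge x R^2 w).
F1: fails — at u but no t with uR²t and uR²t.
F2: holds.
F3: holds.
F4: holds.
Valid on: F2, F3, F4.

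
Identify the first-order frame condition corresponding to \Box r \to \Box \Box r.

transitivity

This schema is the 4 axiom.
It corresponds to transitivity: \forall x \forall y \forall z (Rxy \wedge Ryz \to Rxz).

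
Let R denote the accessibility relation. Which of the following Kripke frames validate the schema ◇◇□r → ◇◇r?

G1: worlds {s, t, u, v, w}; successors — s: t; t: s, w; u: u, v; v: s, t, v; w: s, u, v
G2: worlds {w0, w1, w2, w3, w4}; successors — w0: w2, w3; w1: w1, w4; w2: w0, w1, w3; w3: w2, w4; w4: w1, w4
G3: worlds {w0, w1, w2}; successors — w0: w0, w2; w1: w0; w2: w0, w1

G2, G3

Frame correspondent (Sahlqvist): ∀x ∀y (xR²y → ∃w (yRw ∧ xR²w)) — i.e. a generalized confluence (Geach) condition.
G1: fails — sR²s but no w* with sRw* and sR²w*.
G2: satisfies the condition.
G3: satisfies the condition.
Valid on: G2, G3.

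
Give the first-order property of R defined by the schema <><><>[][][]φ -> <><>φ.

forall x forall y (x R^3 y -> exists w (y R^3 w & x R^2 w))

This is a Sahlqvist (Geach-type) schema ◇^3□^3φ → □^0◇^2φ.
First-order correspondent: forall x forall y (x R^3 y -> exists w (y R^3 w & x R^2 w)).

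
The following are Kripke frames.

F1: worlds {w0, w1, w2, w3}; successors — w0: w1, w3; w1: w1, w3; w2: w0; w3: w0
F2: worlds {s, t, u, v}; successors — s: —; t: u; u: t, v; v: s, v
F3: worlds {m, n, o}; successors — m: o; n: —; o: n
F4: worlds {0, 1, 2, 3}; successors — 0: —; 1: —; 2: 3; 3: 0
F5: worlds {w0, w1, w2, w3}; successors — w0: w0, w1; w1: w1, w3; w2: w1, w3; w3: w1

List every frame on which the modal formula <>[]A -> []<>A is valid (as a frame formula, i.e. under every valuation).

F5

The schema corresponds to convergence: forall x forall y forall z (Rxy & Rxz -> exists w (Ryw & Rzw)).
F1: fails — Rw0w1 and Rw0w3 but w1 and w3 have no common successor.
F2: fails — Ruv and Rut but v and t have no common successor.
F3: fails — Ron and Ron but n and n have no common successor.
F4: fails — R30 and R30 but 0 and 0 have no common successor.
F5: holds.
Valid on: F5.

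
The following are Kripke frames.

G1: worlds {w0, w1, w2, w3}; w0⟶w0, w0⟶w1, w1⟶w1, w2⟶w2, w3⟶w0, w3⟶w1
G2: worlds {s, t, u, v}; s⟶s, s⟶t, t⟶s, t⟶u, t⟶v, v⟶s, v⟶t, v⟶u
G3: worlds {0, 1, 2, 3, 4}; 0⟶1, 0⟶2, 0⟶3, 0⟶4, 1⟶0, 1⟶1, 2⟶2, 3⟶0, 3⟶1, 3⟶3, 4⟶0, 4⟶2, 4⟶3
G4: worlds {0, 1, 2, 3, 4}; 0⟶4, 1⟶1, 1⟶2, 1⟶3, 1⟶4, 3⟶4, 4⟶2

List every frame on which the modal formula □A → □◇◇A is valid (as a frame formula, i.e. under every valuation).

The schema corresponds to a generalized confluence (Geach) condition: ∀x ∀z (xRz → ∃w (xRw ∧ zR²w)).
G1: ✓.
G2: fails — tRu but no w with tRw and uR²w.
G3: ✓.
G4: fails — 0R4 but no w with 0Rw and 4R²w.
Valid on: G1, G3.

G1, G3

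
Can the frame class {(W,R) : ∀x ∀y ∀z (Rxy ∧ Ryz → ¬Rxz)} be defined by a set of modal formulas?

If a class were modally definable it would be closed under surjective bounded morphisms (Goldblatt–Thomason).
The 7-cycle (worlds 0,1,2,3,4,5,6 with 0→1→2→3→4→5→6→0) is intransitive. Mapping every world to a single reflexive point • is a surjective bounded morphism; the reflexive point is not intransitive (R••∧R•• but R••).
Hence intransitivity is not modally definable.

Not modally definable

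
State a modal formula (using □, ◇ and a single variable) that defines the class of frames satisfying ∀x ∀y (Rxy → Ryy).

□(□r → r)

The condition is shift-reflexivity. The T□ schema □(□r → r) defines it.
Suppose □(□r→r) is valid. Take Rxy and set V(r)={w : Ryw}. Then at y, □r holds; since □(□r→r) at x, □r→r at y, so r at y, i.e. Ryy.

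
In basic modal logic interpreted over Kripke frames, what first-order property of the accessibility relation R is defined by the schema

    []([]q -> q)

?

Suppose □(□q→q) is valid. Take Rxy and set V(q)={w : Ryw}. Then at y, □q holds; since □(□q→q) at x, □q→q at y, so q at y, i.e. Ryy.
Conversely, on a frame with shift-reflexivity the schema holds at every world under every valuation.
Frame condition: forall x forall y (Rxy -> Ryy).

shift-reflexivity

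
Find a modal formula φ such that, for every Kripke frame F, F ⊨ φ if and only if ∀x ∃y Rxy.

□ψ → ◇ψ

A defining formula is □ψ → ◇ψ (the D axiom).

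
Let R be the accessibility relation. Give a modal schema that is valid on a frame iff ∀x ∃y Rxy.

This is seriality; the standard corresponding axiom is D: □q → ◇q.
Suppose □q→◇q is valid. At any x set V(q)=W. Then □q at x, so ◇q at x, so x has a successor.

□q → ◇q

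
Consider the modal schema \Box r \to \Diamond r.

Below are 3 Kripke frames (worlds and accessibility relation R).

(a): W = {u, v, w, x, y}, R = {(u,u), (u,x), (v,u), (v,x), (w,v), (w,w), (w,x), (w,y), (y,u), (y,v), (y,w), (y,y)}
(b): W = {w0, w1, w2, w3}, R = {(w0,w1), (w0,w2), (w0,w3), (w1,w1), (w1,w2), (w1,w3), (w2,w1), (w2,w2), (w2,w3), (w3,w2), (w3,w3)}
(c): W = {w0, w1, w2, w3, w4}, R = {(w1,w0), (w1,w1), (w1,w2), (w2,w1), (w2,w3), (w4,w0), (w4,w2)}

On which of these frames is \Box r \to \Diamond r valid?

The schema corresponds to seriality: \forall x \exists y Rxy.
(a): fails — world x has no successor.
(b): condition met.
(c): fails — world w0 has no successor.

(b)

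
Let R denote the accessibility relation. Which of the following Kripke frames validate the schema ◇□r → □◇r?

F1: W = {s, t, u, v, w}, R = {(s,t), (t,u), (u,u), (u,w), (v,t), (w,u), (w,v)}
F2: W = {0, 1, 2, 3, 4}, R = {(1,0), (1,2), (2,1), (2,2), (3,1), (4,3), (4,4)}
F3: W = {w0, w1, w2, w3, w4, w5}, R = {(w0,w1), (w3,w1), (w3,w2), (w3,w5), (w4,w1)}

This is the axiom for convergence; its first-order frame correspondent is ∀x ∀y ∀z (Rxy ∧ Rxz → ∃w (Ryw ∧ Rzw)).
F1: fails — Rwu and Rwv but u and v have no common successor.
F2: fails — R10 and R10 but 0 and 0 have no common successor.
F3: fails — Rw0w1 and Rw0w1 but w1 and w1 have no common successor.
Valid on no frame.

none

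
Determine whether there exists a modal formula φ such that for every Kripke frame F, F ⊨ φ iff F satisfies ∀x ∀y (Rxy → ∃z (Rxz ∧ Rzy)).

The condition is density. A defining modal formula is □□p → □p.
Suppose □□p→□p is valid. Take Rxy and set V(p)={w : xR²w}. Then □□p at x, so □p at x, so p at y, i.e. ∃z(Rxz∧Rzy).

Yes — defined by □□p → □p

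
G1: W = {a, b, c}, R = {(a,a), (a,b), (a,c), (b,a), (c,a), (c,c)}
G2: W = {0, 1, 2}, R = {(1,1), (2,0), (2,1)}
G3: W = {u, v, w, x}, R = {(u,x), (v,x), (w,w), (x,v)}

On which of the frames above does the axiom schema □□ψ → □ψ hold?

G1

The schema corresponds to density: ∀x ∀y (Rxy → ∃z (Rxz ∧ Rzy)).
G1: ✓.
G2: fails — R20 but no z with R2z and Rz0.
G3: fails — Rvx but no z with Rvz and Rzx.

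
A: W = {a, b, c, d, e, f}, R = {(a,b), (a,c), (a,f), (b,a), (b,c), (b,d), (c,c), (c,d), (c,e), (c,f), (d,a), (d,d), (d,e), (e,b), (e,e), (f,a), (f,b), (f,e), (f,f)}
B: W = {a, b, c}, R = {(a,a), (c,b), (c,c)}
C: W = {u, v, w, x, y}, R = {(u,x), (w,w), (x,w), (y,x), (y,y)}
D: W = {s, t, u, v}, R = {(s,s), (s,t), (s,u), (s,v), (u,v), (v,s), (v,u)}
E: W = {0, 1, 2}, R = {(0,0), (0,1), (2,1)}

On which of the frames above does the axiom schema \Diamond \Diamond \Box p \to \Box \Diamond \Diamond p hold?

A

The schema corresponds to a generalized confluence (Geach) condition: \forall x \forall y \forall z ((x R^2 y \wedge xRz) \to \exists w (yRw \wedge z R^2 w)).
A: satisfies the condition.
B: fails — cR²b, cRb but no w with bRw and bR²w.
C: fails — yR²y, yRx but no t with yRt and xR²t.
D: fails — sR²s, sRt but no w with sRw and tR²w.
E: fails — 0R²0, 0R1 but no w with 0Rw and 1R²w.
Valid on: A.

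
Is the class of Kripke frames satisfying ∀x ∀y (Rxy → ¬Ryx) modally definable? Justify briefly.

If a class were modally definable it would be closed under surjective bounded morphisms (Goldblatt–Thomason).
The 4-cycle (worlds 0,1,2,3 with 0→1→2→3→0) is asymmetric. Mapping every world to a single reflexive point • is a surjective bounded morphism, and the reflexive point is not asymmetric (R•• but asymmetry requires ¬R••).
So no modal formula (or set of formulas) defines exactly the asymmetric frames.

Not definable by any modal formula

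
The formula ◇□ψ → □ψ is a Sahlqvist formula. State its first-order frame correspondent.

The Euclidean property

Equivalently (dual form): ◇ψ → □◇ψ.
Suppose ◇ψ→□◇ψ is valid. Take Rxy, Rxz and set V(ψ)={y}. Then ◇ψ at x, so □◇ψ at x, so ◇ψ at z, so some w with Rzw has ψ; w=y, i.e. Rzy. By symmetry of the argument, Ryz.
Conversely, on a frame with the Euclidean property the schema holds at every world under every valuation.
So the correspondent is the Euclidean property.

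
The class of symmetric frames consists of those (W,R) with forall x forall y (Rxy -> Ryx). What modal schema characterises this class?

A defining formula is p → □◇p (the B axiom).
Suppose p→□◇p is valid. Take Rxy and set V(p)={x}. Then p at x, so □◇p at x, so ◇p at y, so some z with Ryz has p; z=x, i.e. Ryx.

p → □◇p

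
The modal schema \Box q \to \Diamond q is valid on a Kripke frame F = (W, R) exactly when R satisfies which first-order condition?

Seriality

Suppose □q→◇q is valid. At any x set V(q)=W. Then □q at x, so ◇q at x, so x has a successor.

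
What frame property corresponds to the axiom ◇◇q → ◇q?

transitivity: ∀x ∀y ∀z (Rxy ∧ Ryz → Rxz)

This is frame-equivalent to □q → □□q (substitute ¬q for q and contrapose).
Suppose □q→□□q is valid. Take Rxy, Ryz and set V(q)={w : Rxw}. Then □q at x, so □□q at x, so □q at y, so q at z, i.e. Rxz.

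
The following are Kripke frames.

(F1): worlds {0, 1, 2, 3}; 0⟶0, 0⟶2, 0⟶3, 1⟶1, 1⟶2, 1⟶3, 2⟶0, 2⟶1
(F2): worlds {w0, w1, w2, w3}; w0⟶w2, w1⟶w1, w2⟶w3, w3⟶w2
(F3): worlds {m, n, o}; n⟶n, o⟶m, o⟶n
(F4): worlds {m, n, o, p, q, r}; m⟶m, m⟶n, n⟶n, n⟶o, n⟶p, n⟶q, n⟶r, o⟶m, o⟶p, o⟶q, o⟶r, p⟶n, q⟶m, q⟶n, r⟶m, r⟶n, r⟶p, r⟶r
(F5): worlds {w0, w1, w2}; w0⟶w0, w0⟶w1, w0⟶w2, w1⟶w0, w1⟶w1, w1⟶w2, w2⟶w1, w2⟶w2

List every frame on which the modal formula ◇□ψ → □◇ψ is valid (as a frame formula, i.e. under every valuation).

(F2), (F5)

This is the axiom for convergence; its first-order frame correspondent is ∀x ∀y ∀z (Rxy ∧ Rxz → ∃w (Ryw ∧ Rzw)).
(F1): fails — R00 and R03 but 0 and 3 have no common successor.
(F2): condition met.
(F3): fails — Rom and Rom but m and m have no common successor.
(F4): fails — Rno and Rnp but o and p have no common successor.
(F5): condition met.
Valid on: (F2), (F5).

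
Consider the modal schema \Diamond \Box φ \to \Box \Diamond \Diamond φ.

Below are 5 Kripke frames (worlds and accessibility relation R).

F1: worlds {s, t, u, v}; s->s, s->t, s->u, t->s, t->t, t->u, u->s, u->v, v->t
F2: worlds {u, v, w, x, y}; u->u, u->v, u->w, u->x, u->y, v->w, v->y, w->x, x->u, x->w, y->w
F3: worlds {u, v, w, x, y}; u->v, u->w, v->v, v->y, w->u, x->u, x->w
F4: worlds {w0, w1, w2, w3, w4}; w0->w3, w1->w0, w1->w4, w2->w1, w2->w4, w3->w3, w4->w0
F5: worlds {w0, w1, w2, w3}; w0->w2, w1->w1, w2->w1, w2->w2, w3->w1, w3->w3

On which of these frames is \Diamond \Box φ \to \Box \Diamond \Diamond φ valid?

Frame correspondent (Sahlqvist): \forall x \forall y \forall z ((xRy \wedge xRz) \to \exists w (yRw \wedge z R^2 w)) — i.e. a generalized confluence (Geach) condition.
F1: satisfies the condition.
F2: fails — uRv, uRy but no t with vRt and yR²t.
F3: fails — uRw, uRv but no t with wRt and vR²t.
F4: fails — w1Rw4, w1Rw0 but no w with w4Rw and w0R²w.
F5: satisfies the condition.
Valid on: F1, F5.

F1, F5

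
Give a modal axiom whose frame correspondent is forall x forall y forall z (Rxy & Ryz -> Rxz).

□ψ → □□ψ

The condition is transitivity. The 4 schema □ψ → □□ψ defines it.
Suppose □ψ→□□ψ is valid. Take Rxy, Ryz and set V(ψ)={w : Rxw}. Then □ψ at x, so □□ψ at x, so □ψ at y, so ψ at z, i.e. Rxz.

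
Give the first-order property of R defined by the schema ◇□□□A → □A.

∀x ∀y ∀z ((xRy ∧ xRz) → ∃w (yR³w ∧ z = w))

This is a Sahlqvist (Geach-type) schema ◇^1□^3A → □^1◇^0A.
Minimal-valuation argument: fix x; take any y with xR^1y and any z with xR^1z. Set V(A) to the set of worlds R-reachable from y in exactly 3 steps. Then □^3A holds at y, so the antecedent holds at x; validity forces ◇^0A at z, giving a w with zR^0w and yR^3w.
First-order correspondent: ∀x ∀y ∀z ((xRy ∧ xRz) → ∃w (yR³w ∧ z = w)).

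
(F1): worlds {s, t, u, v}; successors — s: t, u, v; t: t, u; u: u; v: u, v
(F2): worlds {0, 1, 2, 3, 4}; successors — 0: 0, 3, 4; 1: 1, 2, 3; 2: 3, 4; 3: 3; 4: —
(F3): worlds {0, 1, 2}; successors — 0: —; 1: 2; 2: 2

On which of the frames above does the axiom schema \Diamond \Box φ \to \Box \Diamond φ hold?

Frame correspondent (Sahlqvist): \forall x \forall y \forall z (Rxy \wedge Rxz \to \exists w (Ryw \wedge Rzw)) — i.e. convergence.
(F1): holds.
(F2): fails — R00 and R04 but 0 and 4 have no common successor.
(F3): holds.

(F1), (F3)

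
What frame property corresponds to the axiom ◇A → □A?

This schema is the CD axiom.
It corresponds to partial functionality: ∀x ∀y ∀z (Rxy ∧ Rxz → y = z).

partial functionality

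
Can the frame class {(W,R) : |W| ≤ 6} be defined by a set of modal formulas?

No

Any modally definable frame class is closed under disjoint unions.
Any modal formula valid on each of 7 disjoint one-world frames is valid on their disjoint union (validity is preserved under disjoint unions). Each one-world frame has |W|=1≤6, but the union has |W|=7.
So no modal formula (or set of formulas) defines exactly the |W|≤6 frames.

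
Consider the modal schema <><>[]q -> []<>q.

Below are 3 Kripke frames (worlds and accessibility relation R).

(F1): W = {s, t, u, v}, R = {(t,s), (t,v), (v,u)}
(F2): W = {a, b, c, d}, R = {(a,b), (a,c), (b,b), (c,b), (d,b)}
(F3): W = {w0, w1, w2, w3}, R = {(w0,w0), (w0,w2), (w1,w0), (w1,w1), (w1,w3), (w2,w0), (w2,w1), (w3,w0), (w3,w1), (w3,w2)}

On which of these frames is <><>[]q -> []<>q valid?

This is the axiom for a generalized confluence (Geach) condition; its first-order frame correspondent is forall x forall y forall z ((x R^2 y & xRz) -> exists w (yRw & zRw)).
(F1): fails — tR²u, tRs but no w with uRw and sRw.
(F2): ✓.
(F3): ✓.

(F2), (F3)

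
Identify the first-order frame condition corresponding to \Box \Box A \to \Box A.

Density

Suppose □□A→□A is valid. Take Rxy and set V(A)={w : xR²w}. Then □□A at x, so □A at x, so A at y, i.e. ∃z(Rxz∧Rzy).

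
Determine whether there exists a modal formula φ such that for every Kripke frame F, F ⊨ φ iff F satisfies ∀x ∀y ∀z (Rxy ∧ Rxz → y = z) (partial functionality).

Yes — defined by ◇q → □q

Yes: it is partial functionality, defined by the CD schema ◇q → □q.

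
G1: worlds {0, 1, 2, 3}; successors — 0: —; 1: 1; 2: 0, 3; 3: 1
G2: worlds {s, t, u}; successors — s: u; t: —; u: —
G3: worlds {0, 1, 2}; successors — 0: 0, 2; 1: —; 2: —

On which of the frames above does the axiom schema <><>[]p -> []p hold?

The schema corresponds to a generalized confluence (Geach) condition: forall x forall y forall z ((x R^2 y & xRz) -> exists w (yRw & z = w)).
G1: fails — 2R²1, 2R0 but no w with 1Rw and 0=w.
G2: condition met.
G3: fails — 0R²2, 0R0 but no w with 2Rw and 0=w.
Valid on: G2.

G2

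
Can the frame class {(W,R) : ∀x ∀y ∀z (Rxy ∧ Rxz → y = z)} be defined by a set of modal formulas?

Yes, by ◇r → □r

Yes: it is partial functionality, defined by the CD schema ◇r → □r.
Suppose ◇r→□r is valid. Take Rxy, Rxz and set V(r)={y}. Then ◇r at x, so □r at x, so r at z, i.e. z=y.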